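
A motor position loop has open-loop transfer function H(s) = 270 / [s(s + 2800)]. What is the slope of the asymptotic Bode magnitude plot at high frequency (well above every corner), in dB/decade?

-40 dB/decade

With 0 zeros and 2 poles, the high-frequency asymptotic slope is 20 × (0 − 2) = -40 dB/decade.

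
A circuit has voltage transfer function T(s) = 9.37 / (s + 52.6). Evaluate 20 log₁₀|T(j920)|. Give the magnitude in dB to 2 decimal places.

-39.86 dB

|j920 + 52.6| = √(920² + 52.6²) = 921.5
|T(j920)| = 9.37 / 921.5 = 0.010168
20 log₁₀(0.010168) = -39.855 dB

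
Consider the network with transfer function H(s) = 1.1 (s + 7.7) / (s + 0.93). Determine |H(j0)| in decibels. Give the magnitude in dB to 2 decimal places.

H(0) = 1.1 × 7.7 / 0.93 = 9.1075
20 log₁₀(9.1075) = 19.188 dB

19.19 dB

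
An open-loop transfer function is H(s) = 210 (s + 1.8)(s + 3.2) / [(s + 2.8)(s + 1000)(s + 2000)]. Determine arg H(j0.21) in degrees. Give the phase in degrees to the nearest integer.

6°

∠(j0.21 + 1.8) = arctan(0.21/1.8) = 6.65°
∠(j0.21 + 3.2) = arctan(0.21/3.2) = 3.75°
∠(j0.21 + 2.8) = arctan(0.21/2.8) = 4.29°
∠(j0.21 + 1000) = arctan(0.21/1000) = 0.01°
∠(j0.21 + 2000) = arctan(0.21/2000) = 0.01°
∠H(j0.21) = 6.65° + 3.75° − (4.29° + 0.01° + 0.01°) = 6.10°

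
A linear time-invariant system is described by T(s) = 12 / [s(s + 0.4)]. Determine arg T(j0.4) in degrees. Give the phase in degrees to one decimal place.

∠(j0.4 + 0.4) = arctan(0.4/0.4) = 45.00°
∠(j0.4) = 90.00°
∠T(j0.4) = − (45.00° + 90.00°) = -135.00°

-135.0°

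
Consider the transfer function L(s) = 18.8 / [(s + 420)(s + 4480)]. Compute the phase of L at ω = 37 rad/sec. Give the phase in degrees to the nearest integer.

∠(j37 + 420) = arctan(37/420) = 5.03°
∠(j37 + 4480) = arctan(37/4480) = 0.47°
∠L(j37) = − (5.03° + 0.47°) = -5.51°

-6 deg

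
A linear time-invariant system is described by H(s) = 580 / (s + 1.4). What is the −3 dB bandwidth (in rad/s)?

1.4 rad/s

For a single-pole low-pass, the −3 dB point is at the pole: ω = 1.4 rad/s.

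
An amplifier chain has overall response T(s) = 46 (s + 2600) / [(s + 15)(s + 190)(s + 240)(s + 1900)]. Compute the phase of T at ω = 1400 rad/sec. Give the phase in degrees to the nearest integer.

∠(j1400 + 2600) = arctan(1400/2600) = 28.30°
∠(j1400 + 15) = arctan(1400/15) = 89.39°
∠(j1400 + 190) = arctan(1400/190) = 82.27°
∠(j1400 + 240) = arctan(1400/240) = 80.27°
∠(j1400 + 1900) = arctan(1400/1900) = 36.38°
∠T(j1400) = 28.30° − (89.39° + 82.27° + 80.27° + 36.38°) = -260.01°

-260°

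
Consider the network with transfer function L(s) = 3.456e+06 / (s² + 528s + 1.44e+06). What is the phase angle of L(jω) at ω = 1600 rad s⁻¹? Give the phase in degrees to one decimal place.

∠[(j1600)² + 528(j1600) + 1.44e+06] = ∠[-1.12e+06 + j8.448e+05] = 142.97°
∠L(j1600) = −142.97° = -142.97°

-143.0°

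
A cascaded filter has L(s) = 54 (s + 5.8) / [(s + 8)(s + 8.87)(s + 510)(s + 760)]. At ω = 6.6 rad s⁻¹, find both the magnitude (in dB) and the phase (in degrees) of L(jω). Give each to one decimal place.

|L| = -99.4 dB, ∠L = -28.7 deg

|j6.6 + 5.8| = √(6.6² + 5.8²) = 8.786
|j6.6 + 8| = √(6.6² + 8²) = 10.37
|j6.6 + 8.87| = √(6.6² + 8.87²) = 11.06
|j6.6 + 510| = √(6.6² + 510²) = 510
|j6.6 + 760| = √(6.6² + 760²) = 760
|L(j6.6)| = 54 × 8.786 / (10.37 × 11.06 × 510 × 760) = 1.0674e-05
20 log₁₀(1.0674e-05) = -99.43 dB
∠(j6.6 + 5.8) = arctan(6.6/5.8) = 48.69°
∠(j6.6 + 8) = arctan(6.6/8) = 39.52°
∠(j6.6 + 8.87) = arctan(6.6/8.87) = 36.65°
∠(j6.6 + 510) = arctan(6.6/510) = 0.74°
∠(j6.6 + 760) = arctan(6.6/760) = 0.50°
∠L(j6.6) = 48.69° − (39.52° + 36.65° + 0.74° + 0.50°) = -28.72°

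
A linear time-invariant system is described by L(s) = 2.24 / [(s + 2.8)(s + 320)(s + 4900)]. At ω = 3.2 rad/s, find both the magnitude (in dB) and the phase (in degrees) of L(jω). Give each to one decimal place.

|j3.2 + 2.8| = √(3.2² + 2.8²) = 4.252
|j3.2 + 320| = √(3.2² + 320²) = 320
|j3.2 + 4900| = √(3.2² + 4900²) = 4900
|L(j3.2)| = 2.24 / (4.252 × 320 × 4900) = 3.3595e-07
20 log₁₀(3.3595e-07) = -129.47 dB
∠(j3.2 + 2.8) = arctan(3.2/2.8) = 48.81°
∠(j3.2 + 320) = arctan(3.2/320) = 0.57°
∠(j3.2 + 4900) = arctan(3.2/4900) = 0.04°
∠L(j3.2) = − (48.81° + 0.57° + 0.04°) = -49.42°

|L| = -129.5 dB, ∠L = -49.4°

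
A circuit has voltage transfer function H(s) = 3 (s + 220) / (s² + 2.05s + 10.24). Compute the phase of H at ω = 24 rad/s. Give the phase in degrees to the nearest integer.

-169°

∠(j24 + 220) = arctan(24/220) = 6.23°
∠[(j24)² + 2.05(j24) + 10.24] = ∠[-565.76 + j49.2] = 175.03°
∠H(j24) = 6.23° − 175.03° = -168.80°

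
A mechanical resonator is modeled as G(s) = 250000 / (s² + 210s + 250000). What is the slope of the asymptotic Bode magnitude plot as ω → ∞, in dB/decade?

-40 dB/decade

With 0 zeros and 2 poles, the high-frequency asymptotic slope is 20 × (0 − 2) = -40 dB/decade.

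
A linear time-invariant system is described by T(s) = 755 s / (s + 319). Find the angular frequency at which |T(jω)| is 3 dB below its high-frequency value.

For a single-pole high-pass, the −3 dB point is at the pole: ω = 319 rad s⁻¹.

319 rad s⁻¹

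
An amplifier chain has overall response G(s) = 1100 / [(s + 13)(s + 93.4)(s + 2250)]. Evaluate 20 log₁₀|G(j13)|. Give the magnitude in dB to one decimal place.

-71.0 dB

|j13 + 13| = √(13² + 13²) = 18.38
|j13 + 93.4| = √(13² + 93.4²) = 94.3
|j13 + 2250| = √(13² + 2250²) = 2250
|G(j13)| = 1100 / (18.38 × 94.3 × 2250) = 0.00028199
20 log₁₀(0.00028199) = -71.00 dB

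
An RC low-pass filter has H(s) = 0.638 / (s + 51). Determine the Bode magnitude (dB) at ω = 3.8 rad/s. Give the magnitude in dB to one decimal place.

|j3.8 + 51| = √(3.8² + 51²) = 51.14
|H(j3.8)| = 0.638 / 51.14 = 0.012475
20 log₁₀(0.012475) = -38.08 dB

-38.1 dB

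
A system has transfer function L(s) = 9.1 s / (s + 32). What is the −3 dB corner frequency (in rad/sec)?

For a single-pole high-pass, the −3 dB point is at the pole: ω = 32 rad/sec.

32 rad/sec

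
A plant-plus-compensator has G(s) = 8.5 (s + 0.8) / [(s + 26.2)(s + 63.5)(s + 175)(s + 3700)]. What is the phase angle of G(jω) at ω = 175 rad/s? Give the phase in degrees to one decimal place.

-109.5 deg

∠(j175 + 0.8) = arctan(175/0.8) = 89.74°
∠(j175 + 26.2) = arctan(175/26.2) = 81.49°
∠(j175 + 63.5) = arctan(175/63.5) = 70.06°
∠(j175 + 175) = arctan(175/175) = 45.00°
∠(j175 + 3700) = arctan(175/3700) = 2.71°
∠G(j175) = 89.74° − (81.49° + 70.06° + 45.00° + 2.71°) = -109.51°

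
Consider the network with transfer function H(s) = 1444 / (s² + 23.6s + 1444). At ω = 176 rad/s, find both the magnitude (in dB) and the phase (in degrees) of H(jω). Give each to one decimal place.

|(j176)² + 23.6(j176) + 1444| = |-29532 + j4153.6| = 2.982e+04
|H(j176)| = 1444 / 2.982e+04 = 0.04842
20 log₁₀(0.04842) = -26.30 dB
∠[(j176)² + 23.6(j176) + 1444] = ∠[-29532 + j4153.6] = 171.99°
∠H(j176) = −171.99° = -171.99°

|H| = -26.3 dB, ∠H = -172.0 deg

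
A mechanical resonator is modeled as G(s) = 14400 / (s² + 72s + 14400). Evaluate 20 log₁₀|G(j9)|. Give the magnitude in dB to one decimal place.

0.0 dB

|(j9)² + 72(j9) + 14400| = |14319 + j648| = 1.433e+04
|G(j9)| = 14400 / 1.433e+04 = 1.0046
20 log₁₀(1.0046) = 0.04 dB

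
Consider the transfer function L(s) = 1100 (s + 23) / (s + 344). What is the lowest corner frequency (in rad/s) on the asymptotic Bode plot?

23 rad/s

Break frequencies occur at each pole and zero magnitude: 23 rad/s, 344 rad/s.
The lowest is 23 rad/s.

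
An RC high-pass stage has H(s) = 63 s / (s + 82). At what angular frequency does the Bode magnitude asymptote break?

The single real pole at s = −82 gives a corner at ω = 82 rad/s.

82 rad/s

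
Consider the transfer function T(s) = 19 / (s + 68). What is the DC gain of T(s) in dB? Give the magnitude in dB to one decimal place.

-11.1 dB

T(0) = 19 / 68 = 0.27941
20 log₁₀(0.27941) = -11.08 dB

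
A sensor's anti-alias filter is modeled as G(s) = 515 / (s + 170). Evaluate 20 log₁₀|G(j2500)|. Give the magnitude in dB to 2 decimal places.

-13.74 dB

|j2500 + 170| = √(2500² + 170²) = 2506
|G(j2500)| = 515 / 2506 = 0.20553
20 log₁₀(0.20553) = -13.743 dB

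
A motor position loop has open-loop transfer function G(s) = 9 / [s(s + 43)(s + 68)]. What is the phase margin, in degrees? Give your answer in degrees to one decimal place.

90.0°

Gain crossover: |G(jω)| = 1 at ω ≈ 0.00308 rad/s.
∠G(j0.00308) = −90° − arctan(0.00308/43) − arctan(0.00308/68) ≈ -90.01°
PM = 180° + (-90.01°) = 89.99°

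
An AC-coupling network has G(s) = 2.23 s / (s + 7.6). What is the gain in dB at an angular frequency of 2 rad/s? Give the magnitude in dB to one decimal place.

-4.9 dB

|j2| = 2
|j2 + 7.6| = √(2² + 7.6²) = 7.859
|G(j2)| = 2.23 × 2 / 7.859 = 0.56752
20 log₁₀(0.56752) = -4.92 dB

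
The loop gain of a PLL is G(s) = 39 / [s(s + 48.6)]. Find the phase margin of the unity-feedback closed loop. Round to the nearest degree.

Gain crossover: |G(jω)| = 1 at ω ≈ 0.802 rad/s.
∠G(j0.802) = −90° − arctan(0.802/48.6) ≈ -90.95°
PM = 180° + (-90.95°) = 89.05°

89°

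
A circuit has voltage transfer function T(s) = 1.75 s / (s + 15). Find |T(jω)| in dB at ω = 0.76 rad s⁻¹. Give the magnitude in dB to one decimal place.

|j0.76| = 0.76
|j0.76 + 15| = √(0.76² + 15²) = 15.02
|T(j0.76)| = 1.75 × 0.76 / 15.02 = 0.088553
20 log₁₀(0.088553) = -21.06 dB

-21.1 dB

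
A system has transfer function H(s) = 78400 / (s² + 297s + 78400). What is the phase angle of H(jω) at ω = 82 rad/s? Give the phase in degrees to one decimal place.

-18.8°

∠[(j82)² + 297(j82) + 78400] = ∠[71676 + j24354] = 18.77°
∠H(j82) = −18.77° = -18.77°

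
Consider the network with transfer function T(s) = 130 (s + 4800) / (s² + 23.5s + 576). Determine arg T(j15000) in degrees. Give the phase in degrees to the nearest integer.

∠(j15000 + 4800) = arctan(15000/4800) = 72.26°
∠[(j15000)² + 23.5(j15000) + 576] = ∠[-2.25e+08 + j3.525e+05] = 179.91°
∠T(j15000) = 72.26° − 179.91° = -107.65°

-108°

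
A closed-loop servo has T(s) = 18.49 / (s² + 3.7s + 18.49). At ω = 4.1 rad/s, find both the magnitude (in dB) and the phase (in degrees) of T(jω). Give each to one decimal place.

|T| = 1.7 dB, ∠T = -83.7 deg

|(j4.1)² + 3.7(j4.1) + 18.49| = |1.68 + j15.17| = 15.26
|T(j4.1)| = 18.49 / 15.26 = 1.2114
20 log₁₀(1.2114) = 1.67 dB
∠[(j4.1)² + 3.7(j4.1) + 18.49] = ∠[1.68 + j15.17] = 83.68°
∠T(j4.1) = −83.68° = -83.68°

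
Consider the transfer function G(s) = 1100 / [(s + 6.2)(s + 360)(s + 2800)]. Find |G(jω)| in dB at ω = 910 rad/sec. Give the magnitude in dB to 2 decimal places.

|j910 + 6.2| = √(910² + 6.2²) = 910
|j910 + 360| = √(910² + 360²) = 978.6
|j910 + 2800| = √(910² + 2800²) = 2944
|G(j910)| = 1100 / (910 × 978.6 × 2944) = 4.1953e-07
20 log₁₀(4.1953e-07) = -127.545 dB

-127.54 dB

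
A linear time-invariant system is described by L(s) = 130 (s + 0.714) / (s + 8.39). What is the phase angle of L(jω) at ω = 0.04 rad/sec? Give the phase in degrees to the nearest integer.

∠(j0.04 + 0.714) = arctan(0.04/0.714) = 3.21°
∠(j0.04 + 8.39) = arctan(0.04/8.39) = 0.27°
∠L(j0.04) = 3.21° − 0.27° = 2.93°

3 deg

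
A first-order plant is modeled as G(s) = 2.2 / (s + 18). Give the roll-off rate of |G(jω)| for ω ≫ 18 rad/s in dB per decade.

-20 dB/decade

With 0 zeros and 1 pole, the high-frequency asymptotic slope is 20 × (0 − 1) = -20 dB/decade.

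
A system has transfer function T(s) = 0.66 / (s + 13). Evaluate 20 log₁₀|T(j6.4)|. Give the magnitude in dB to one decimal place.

|j6.4 + 13| = √(6.4² + 13²) = 14.49
|T(j6.4)| = 0.66 / 14.49 = 0.045549
20 log₁₀(0.045549) = -26.83 dB

-26.8 dB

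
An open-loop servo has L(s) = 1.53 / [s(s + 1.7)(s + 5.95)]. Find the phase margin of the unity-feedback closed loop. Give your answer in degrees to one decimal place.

Gain crossover: |L(jω)| = 1 at ω ≈ 0.151 rad/sec.
∠L(j0.151) = −90° − arctan(0.151/1.7) − arctan(0.151/5.95) ≈ -96.51°
PM = 180° + (-96.51°) = 83.49°

83.5°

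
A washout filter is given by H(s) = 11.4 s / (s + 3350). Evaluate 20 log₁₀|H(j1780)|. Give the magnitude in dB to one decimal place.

|j1780| = 1780
|j1780 + 3350| = √(1780² + 3350²) = 3794
|H(j1780)| = 11.4 × 1780 / 3794 = 5.3491
20 log₁₀(5.3491) = 14.57 dB

14.6 dB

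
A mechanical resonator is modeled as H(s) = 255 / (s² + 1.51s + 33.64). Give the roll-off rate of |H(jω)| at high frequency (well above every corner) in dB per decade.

With 0 zeros and 2 poles, the high-frequency asymptotic slope is 20 × (0 − 2) = -40 dB/decade.

-40 dB/decade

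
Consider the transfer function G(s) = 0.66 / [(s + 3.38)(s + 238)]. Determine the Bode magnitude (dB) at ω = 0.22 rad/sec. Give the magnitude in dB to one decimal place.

|j0.22 + 3.38| = √(0.22² + 3.38²) = 3.387
|j0.22 + 238| = √(0.22² + 238²) = 238
|G(j0.22)| = 0.66 / (3.387 × 238) = 0.00081871
20 log₁₀(0.00081871) = -61.74 dB

-61.7 dB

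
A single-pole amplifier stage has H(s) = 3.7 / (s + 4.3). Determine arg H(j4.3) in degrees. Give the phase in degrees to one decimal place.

-45.0°

∠(j4.3 + 4.3) = arctan(4.3/4.3) = 45.00°
∠H(j4.3) = −45.00° = -45.00°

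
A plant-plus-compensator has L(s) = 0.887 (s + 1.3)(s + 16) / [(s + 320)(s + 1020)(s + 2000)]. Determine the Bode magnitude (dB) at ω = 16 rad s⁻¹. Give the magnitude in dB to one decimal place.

-126.1 dB

|j16 + 1.3| = √(16² + 1.3²) = 16.05
|j16 + 16| = √(16² + 16²) = 22.63
|j16 + 320| = √(16² + 320²) = 320.4
|j16 + 1020| = √(16² + 1020²) = 1020
|j16 + 2000| = √(16² + 2000²) = 2000
|L(j16)| = 0.887 × 16.05 × 22.63 / (320.4 × 1020 × 2000) = 4.9285e-07
20 log₁₀(4.9285e-07) = -126.15 dB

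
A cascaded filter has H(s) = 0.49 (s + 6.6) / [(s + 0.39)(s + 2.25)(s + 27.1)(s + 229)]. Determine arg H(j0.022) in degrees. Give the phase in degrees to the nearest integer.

-4°

∠(j0.022 + 6.6) = arctan(0.022/6.6) = 0.19°
∠(j0.022 + 0.39) = arctan(0.022/0.39) = 3.23°
∠(j0.022 + 2.25) = arctan(0.022/2.25) = 0.56°
∠(j0.022 + 27.1) = arctan(0.022/27.1) = 0.05°
∠(j0.022 + 229) = arctan(0.022/229) = 0.01°
∠H(j0.022) = 0.19° − (3.23° + 0.56° + 0.05° + 0.01°) = -3.65°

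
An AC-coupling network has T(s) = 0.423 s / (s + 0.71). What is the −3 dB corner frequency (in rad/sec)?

For a single-pole high-pass, the −3 dB point is at the pole: ω = 0.71 rad/sec.

0.71 rad/sec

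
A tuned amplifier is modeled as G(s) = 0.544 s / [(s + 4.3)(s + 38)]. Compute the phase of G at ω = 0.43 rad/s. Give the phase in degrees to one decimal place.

83.6 deg

∠(j0.43) = 90.00°
∠(j0.43 + 4.3) = arctan(0.43/4.3) = 5.71°
∠(j0.43 + 38) = arctan(0.43/38) = 0.65°
∠G(j0.43) = 90.00° − (5.71° + 0.65°) = 83.64°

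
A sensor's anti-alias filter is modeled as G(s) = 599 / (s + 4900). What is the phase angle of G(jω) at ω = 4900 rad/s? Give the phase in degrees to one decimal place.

∠(j4900 + 4900) = arctan(4900/4900) = 45.00°
∠G(j4900) = −45.00° = -45.00°

-45.0°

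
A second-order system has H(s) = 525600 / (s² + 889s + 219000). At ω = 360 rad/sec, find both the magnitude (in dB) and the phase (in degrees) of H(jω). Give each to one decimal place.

|(j360)² + 889(j360) + 219000| = |89400 + j3.2004e+05| = 3.323e+05
|H(j360)| = 525600 / 3.323e+05 = 1.5817
20 log₁₀(1.5817) = 3.98 dB
∠[(j360)² + 889(j360) + 219000] = ∠[89400 + j3.2004e+05] = 74.39°
∠H(j360) = −74.39° = -74.39°

|H| = 4.0 dB, ∠H = -74.4°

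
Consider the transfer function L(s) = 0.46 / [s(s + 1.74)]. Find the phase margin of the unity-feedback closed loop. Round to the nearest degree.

Gain crossover: |L(jω)| = 1 at ω ≈ 0.261 rad/sec.
∠L(j0.261) = −90° − arctan(0.261/1.74) ≈ -98.54°
PM = 180° + (-98.54°) = 81.46°

81°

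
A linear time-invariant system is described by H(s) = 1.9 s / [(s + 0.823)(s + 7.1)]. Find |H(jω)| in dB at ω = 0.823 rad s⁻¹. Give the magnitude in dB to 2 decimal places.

-14.52 dB

|j0.823| = 0.823
|j0.823 + 0.823| = √(0.823² + 0.823²) = 1.164
|j0.823 + 7.1| = √(0.823² + 7.1²) = 7.148
|H(j0.823)| = 1.9 × 0.823 / (1.164 × 7.148) = 0.18797
20 log₁₀(0.18797) = -14.518 dB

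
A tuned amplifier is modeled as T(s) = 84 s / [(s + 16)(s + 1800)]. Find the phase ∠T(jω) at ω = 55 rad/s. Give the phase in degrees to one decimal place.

14.5°

∠(j55) = 90.00°
∠(j55 + 16) = arctan(55/16) = 73.78°
∠(j55 + 1800) = arctan(55/1800) = 1.75°
∠T(j55) = 90.00° − (73.78° + 1.75°) = 14.47°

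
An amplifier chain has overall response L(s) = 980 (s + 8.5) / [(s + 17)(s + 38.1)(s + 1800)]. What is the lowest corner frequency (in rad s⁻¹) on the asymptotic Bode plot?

8.5 rad s⁻¹

Break frequencies occur at each pole and zero magnitude: 8.5 rad s⁻¹, 17 rad s⁻¹, 38.1 rad s⁻¹, 1800 rad s⁻¹.
The lowest is 8.5 rad s⁻¹.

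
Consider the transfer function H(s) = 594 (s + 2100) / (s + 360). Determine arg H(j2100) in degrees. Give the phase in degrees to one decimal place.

∠(j2100 + 2100) = arctan(2100/2100) = 45.00°
∠(j2100 + 360) = arctan(2100/360) = 80.27°
∠H(j2100) = 45.00° − 80.27° = -35.27°

-35.3°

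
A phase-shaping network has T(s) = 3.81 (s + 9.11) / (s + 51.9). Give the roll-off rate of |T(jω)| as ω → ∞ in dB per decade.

0 dB/decade

With 1 zero and 1 pole, the high-frequency asymptotic slope is 20 × (1 − 1) = 0 dB/decade.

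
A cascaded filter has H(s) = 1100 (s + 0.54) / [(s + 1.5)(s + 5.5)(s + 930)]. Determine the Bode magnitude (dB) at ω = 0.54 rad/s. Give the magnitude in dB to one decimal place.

|j0.54 + 0.54| = √(0.54² + 0.54²) = 0.7637
|j0.54 + 1.5| = √(0.54² + 1.5²) = 1.594
|j0.54 + 5.5| = √(0.54² + 5.5²) = 5.526
|j0.54 + 930| = √(0.54² + 930²) = 930
|H(j0.54)| = 1100 × 0.7637 / (1.594 × 5.526 × 930) = 0.10252
20 log₁₀(0.10252) = -19.78 dB

-19.8 dB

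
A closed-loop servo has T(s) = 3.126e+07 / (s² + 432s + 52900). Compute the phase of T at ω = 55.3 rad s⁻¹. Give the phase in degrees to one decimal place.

∠[(j55.3)² + 432(j55.3) + 52900] = ∠[49842 + j23890] = 25.61°
∠T(j55.3) = −25.61° = -25.61°

-25.6°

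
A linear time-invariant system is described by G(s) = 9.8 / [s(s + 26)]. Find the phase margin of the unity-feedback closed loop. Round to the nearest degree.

Gain crossover: |G(jω)| = 1 at ω ≈ 0.377 rad/sec.
∠G(j0.377) = −90° − arctan(0.377/26) ≈ -90.83°
PM = 180° + (-90.83°) = 89.17°

89°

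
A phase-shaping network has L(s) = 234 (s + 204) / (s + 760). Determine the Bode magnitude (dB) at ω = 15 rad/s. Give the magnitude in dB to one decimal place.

36.0 dB

|j15 + 204| = √(15² + 204²) = 204.6
|j15 + 760| = √(15² + 760²) = 760.1
|L(j15)| = 234 × 204.6 / 760.1 = 62.968
20 log₁₀(62.968) = 35.98 dB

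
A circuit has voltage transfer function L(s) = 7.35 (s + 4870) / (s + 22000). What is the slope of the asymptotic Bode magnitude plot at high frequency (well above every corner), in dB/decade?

0 dB/decade

With 1 zero and 1 pole, the high-frequency asymptotic slope is 20 × (1 − 1) = 0 dB/decade.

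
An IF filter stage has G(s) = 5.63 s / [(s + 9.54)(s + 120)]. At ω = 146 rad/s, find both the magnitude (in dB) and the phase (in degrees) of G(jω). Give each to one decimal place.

|G| = -30.5 dB, ∠G = -46.8°

|j146| = 146
|j146 + 9.54| = √(146² + 9.54²) = 146.3
|j146 + 120| = √(146² + 120²) = 189
|G(j146)| = 5.63 × 146 / (146.3 × 189) = 0.029727
20 log₁₀(0.029727) = -30.54 dB
∠(j146) = 90.00°
∠(j146 + 9.54) = arctan(146/9.54) = 86.26°
∠(j146 + 120) = arctan(146/120) = 50.58°
∠G(j146) = 90.00° − (86.26° + 50.58°) = -46.84°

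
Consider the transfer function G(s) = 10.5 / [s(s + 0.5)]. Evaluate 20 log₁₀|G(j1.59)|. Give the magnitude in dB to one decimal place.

12.0 dB

|j1.59 + 0.5| = √(1.59² + 0.5²) = 1.667
|j1.59| = 1.59
|G(j1.59)| = 10.5 / (1.667 × 1.59) = 3.962
20 log₁₀(3.962) = 11.96 dB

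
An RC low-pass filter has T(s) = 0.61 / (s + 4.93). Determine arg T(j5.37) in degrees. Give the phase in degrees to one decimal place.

-47.4°

∠(j5.37 + 4.93) = arctan(5.37/4.93) = 47.45°
∠T(j5.37) = −47.45° = -47.45°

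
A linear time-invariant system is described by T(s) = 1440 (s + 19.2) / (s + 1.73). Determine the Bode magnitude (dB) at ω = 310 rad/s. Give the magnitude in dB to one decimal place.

63.2 dB

|j310 + 19.2| = √(310² + 19.2²) = 310.6
|j310 + 1.73| = √(310² + 1.73²) = 310
|T(j310)| = 1440 × 310.6 / 310 = 1442.7
20 log₁₀(1442.7) = 63.18 dB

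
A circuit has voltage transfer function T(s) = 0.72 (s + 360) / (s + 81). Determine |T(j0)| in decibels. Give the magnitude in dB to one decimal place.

10.1 dB

T(0) = 0.72 × 360 / 81 = 3.2
20 log₁₀(3.2) = 10.10 dB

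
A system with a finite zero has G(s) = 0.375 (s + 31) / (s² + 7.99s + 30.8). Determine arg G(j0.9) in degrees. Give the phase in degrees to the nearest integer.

∠(j0.9 + 31) = arctan(0.9/31) = 1.66°
∠[(j0.9)² + 7.99(j0.9) + 30.8] = ∠[29.99 + j7.191] = 13.48°
∠G(j0.9) = 1.66° − 13.48° = -11.82°

-12°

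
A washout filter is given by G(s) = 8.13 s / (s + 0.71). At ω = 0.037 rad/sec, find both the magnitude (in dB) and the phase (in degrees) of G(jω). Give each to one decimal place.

|G| = -7.5 dB, ∠G = 87.0°

|j0.037| = 0.037
|j0.037 + 0.71| = √(0.037² + 0.71²) = 0.711
|G(j0.037)| = 8.13 × 0.037 / 0.711 = 0.4231
20 log₁₀(0.4231) = -7.47 dB
∠(j0.037) = 90.00°
∠(j0.037 + 0.71) = arctan(0.037/0.71) = 2.98°
∠G(j0.037) = 90.00° − 2.98° = 87.02°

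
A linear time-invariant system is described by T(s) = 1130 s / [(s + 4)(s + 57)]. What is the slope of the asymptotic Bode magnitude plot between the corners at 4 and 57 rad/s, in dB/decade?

0 dB/decade

In this band the factors already past their corner are: 1 differentiator zero, pole at 4; net slope = 0 dB/decade.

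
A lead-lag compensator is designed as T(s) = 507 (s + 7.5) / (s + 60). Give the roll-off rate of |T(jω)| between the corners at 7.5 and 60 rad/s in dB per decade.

In this band the factors already past their corner are: zero at 7.5; net slope = 20 dB/decade.

20 dB/decade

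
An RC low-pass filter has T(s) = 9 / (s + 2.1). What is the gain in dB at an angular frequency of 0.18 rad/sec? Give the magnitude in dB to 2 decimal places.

|j0.18 + 2.1| = √(0.18² + 2.1²) = 2.108
|T(j0.18)| = 9 / 2.108 = 4.2701
20 log₁₀(4.2701) = 12.609 dB

12.61 dB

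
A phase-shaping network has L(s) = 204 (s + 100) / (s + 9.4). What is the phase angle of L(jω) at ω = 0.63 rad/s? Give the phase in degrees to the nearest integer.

-3°

∠(j0.63 + 100) = arctan(0.63/100) = 0.36°
∠(j0.63 + 9.4) = arctan(0.63/9.4) = 3.83°
∠L(j0.63) = 0.36° − 3.83° = -3.47°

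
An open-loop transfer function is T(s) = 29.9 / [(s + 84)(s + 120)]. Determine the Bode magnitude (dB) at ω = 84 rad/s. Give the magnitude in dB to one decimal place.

|j84 + 84| = √(84² + 84²) = 118.8
|j84 + 120| = √(84² + 120²) = 146.5
|T(j84)| = 29.9 / (118.8 × 146.5) = 0.0017183
20 log₁₀(0.0017183) = -55.30 dB

-55.3 dB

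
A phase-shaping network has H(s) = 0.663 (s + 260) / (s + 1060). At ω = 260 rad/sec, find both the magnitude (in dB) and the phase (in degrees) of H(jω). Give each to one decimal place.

|j260 + 260| = √(260² + 260²) = 367.7
|j260 + 1060| = √(260² + 1060²) = 1091
|H(j260)| = 0.663 × 367.7 / 1091 = 0.22336
20 log₁₀(0.22336) = -13.02 dB
∠(j260 + 260) = arctan(260/260) = 45.00°
∠(j260 + 1060) = arctan(260/1060) = 13.78°
∠H(j260) = 45.00° − 13.78° = 31.22°

|H| = -13.0 dB, ∠H = 31.2 deg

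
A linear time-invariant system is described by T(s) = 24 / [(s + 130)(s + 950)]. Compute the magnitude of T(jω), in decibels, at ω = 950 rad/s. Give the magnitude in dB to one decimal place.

-94.6 dB

|j950 + 130| = √(950² + 130²) = 958.9
|j950 + 950| = √(950² + 950²) = 1344
|T(j950)| = 24 / (958.9 × 1344) = 1.863e-05
20 log₁₀(1.863e-05) = -94.60 dB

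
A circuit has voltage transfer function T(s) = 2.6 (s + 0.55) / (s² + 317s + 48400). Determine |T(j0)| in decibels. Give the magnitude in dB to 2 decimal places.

-90.59 dB

T(0) = 2.6 × 0.55 / 48400 = 2.9545e-05
20 log₁₀(2.9545e-05) = -90.590 dB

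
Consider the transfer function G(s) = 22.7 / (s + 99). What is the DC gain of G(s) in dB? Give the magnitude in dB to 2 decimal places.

-12.79 dB

G(0) = 22.7 / 99 = 0.22929
20 log₁₀(0.22929) = -12.792 dB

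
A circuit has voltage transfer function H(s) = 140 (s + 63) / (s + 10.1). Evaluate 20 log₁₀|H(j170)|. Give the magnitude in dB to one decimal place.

|j170 + 63| = √(170² + 63²) = 181.3
|j170 + 10.1| = √(170² + 10.1²) = 170.3
|H(j170)| = 140 × 181.3 / 170.3 = 149.04
20 log₁₀(149.04) = 43.47 dB

43.5 dB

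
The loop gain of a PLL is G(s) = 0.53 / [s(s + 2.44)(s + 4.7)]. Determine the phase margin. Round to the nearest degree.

88°

Gain crossover: |G(jω)| = 1 at ω ≈ 0.0462 rad/sec.
∠G(j0.0462) = −90° − arctan(0.0462/2.44) − arctan(0.0462/4.7) ≈ -91.65°
PM = 180° + (-91.65°) = 88.35°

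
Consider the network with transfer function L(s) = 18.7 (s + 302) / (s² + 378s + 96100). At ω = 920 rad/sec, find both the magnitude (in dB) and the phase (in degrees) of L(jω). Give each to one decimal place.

|j920 + 302| = √(920² + 302²) = 968.3
|(j920)² + 378(j920) + 96100| = |-7.503e+05 + j3.4776e+05| = 8.27e+05
|L(j920)| = 18.7 × 968.3 / 8.27e+05 = 0.021896
20 log₁₀(0.021896) = -33.19 dB
∠(j920 + 302) = arctan(920/302) = 71.83°
∠[(j920)² + 378(j920) + 96100] = ∠[-7.503e+05 + j3.4776e+05] = 155.13°
∠L(j920) = 71.83° − 155.13° = -83.31°

|L| = -33.2 dB, ∠L = -83.3°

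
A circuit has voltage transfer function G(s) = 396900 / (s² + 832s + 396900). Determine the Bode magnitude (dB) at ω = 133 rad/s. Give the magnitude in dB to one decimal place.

|(j133)² + 832(j133) + 396900| = |3.7921e+05 + j1.1066e+05| = 3.95e+05
|G(j133)| = 396900 / 3.95e+05 = 1.0047
20 log₁₀(1.0047) = 0.04 dB

0.0 dB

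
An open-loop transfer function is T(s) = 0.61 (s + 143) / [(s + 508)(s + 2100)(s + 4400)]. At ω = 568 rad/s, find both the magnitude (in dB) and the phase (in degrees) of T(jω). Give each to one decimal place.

|T| = -146.3 dB, ∠T = 5.2 deg

|j568 + 143| = √(568² + 143²) = 585.7
|j568 + 508| = √(568² + 508²) = 762
|j568 + 2100| = √(568² + 2100²) = 2175
|j568 + 4400| = √(568² + 4400²) = 4437
|T(j568)| = 0.61 × 585.7 / (762 × 2175 × 4437) = 4.858e-08
20 log₁₀(4.858e-08) = -146.27 dB
∠(j568 + 143) = arctan(568/143) = 75.87°
∠(j568 + 508) = arctan(568/508) = 48.19°
∠(j568 + 2100) = arctan(568/2100) = 15.14°
∠(j568 + 4400) = arctan(568/4400) = 7.36°
∠T(j568) = 75.87° − (48.19° + 15.14° + 7.36°) = 5.19°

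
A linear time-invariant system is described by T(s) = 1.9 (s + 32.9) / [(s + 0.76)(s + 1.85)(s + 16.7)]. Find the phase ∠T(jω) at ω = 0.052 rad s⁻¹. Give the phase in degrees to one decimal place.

-5.6°

∠(j0.052 + 32.9) = arctan(0.052/32.9) = 0.09°
∠(j0.052 + 0.76) = arctan(0.052/0.76) = 3.91°
∠(j0.052 + 1.85) = arctan(0.052/1.85) = 1.61°
∠(j0.052 + 16.7) = arctan(0.052/16.7) = 0.18°
∠T(j0.052) = 0.09° − (3.91° + 1.61° + 0.18°) = -5.61°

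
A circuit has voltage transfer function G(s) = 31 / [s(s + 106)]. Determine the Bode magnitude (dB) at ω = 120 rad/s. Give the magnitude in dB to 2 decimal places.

|j120 + 106| = √(120² + 106²) = 160.1
|j120| = 120
|G(j120)| = 31 / (160.1 × 120) = 0.0016134
20 log₁₀(0.0016134) = -55.845 dB

-55.84 dB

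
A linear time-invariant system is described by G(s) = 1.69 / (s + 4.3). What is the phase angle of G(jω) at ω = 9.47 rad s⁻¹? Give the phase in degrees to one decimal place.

-65.6°

∠(j9.47 + 4.3) = arctan(9.47/4.3) = 65.58°
∠G(j9.47) = −65.58° = -65.58°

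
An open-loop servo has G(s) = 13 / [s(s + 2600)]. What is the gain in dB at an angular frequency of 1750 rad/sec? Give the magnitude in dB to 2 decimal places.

-112.50 dB

|j1750 + 2600| = √(1750² + 2600²) = 3134
|j1750| = 1750
|G(j1750)| = 13 / (3134 × 1750) = 2.3703e-06
20 log₁₀(2.3703e-06) = -112.504 dB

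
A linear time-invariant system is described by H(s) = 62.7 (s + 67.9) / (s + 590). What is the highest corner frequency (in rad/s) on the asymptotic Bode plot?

590 rad/s

Break frequencies occur at each pole and zero magnitude: 67.9 rad/s, 590 rad/s.
The highest is 590 rad/s.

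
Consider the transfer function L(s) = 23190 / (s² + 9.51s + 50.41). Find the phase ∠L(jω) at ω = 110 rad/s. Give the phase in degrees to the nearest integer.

∠[(j110)² + 9.51(j110) + 50.41] = ∠[-12050 + j1046.1] = 175.04°
∠L(j110) = −175.04° = -175.04°

-175°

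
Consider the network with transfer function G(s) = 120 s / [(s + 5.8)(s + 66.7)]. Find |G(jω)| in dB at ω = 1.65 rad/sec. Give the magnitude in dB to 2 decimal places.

-6.16 dB

|j1.65| = 1.65
|j1.65 + 5.8| = √(1.65² + 5.8²) = 6.03
|j1.65 + 66.7| = √(1.65² + 66.7²) = 66.72
|G(j1.65)| = 120 × 1.65 / (6.03 × 66.72) = 0.49213
20 log₁₀(0.49213) = -6.158 dB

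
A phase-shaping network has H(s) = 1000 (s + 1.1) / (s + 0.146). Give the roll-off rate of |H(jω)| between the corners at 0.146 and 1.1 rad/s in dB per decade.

In this band the factors already past their corner are: pole at 0.146; net slope = -20 dB/decade.

-20 dB/decade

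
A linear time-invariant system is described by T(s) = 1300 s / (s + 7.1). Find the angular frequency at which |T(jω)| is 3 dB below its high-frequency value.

7.1 rad/s

For a single-pole high-pass, the −3 dB point is at the pole: ω = 7.1 rad/s.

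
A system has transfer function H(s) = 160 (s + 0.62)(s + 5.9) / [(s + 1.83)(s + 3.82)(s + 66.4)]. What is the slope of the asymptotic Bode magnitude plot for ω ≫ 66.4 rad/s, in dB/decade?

With 2 zeros and 3 poles, the high-frequency asymptotic slope is 20 × (2 − 3) = -20 dB/decade.

-20 dB/decade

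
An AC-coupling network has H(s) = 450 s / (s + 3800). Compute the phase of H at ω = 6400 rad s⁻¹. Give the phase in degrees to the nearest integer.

31°

∠(j6400) = 90.00°
∠(j6400 + 3800) = arctan(6400/3800) = 59.30°
∠H(j6400) = 90.00° − 59.30° = 30.70°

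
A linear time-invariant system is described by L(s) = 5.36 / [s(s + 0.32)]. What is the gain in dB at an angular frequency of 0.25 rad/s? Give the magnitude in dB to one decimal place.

|j0.25 + 0.32| = √(0.25² + 0.32²) = 0.4061
|j0.25| = 0.25
|L(j0.25)| = 5.36 / (0.4061 × 0.25) = 52.798
20 log₁₀(52.798) = 34.45 dB

34.5 dB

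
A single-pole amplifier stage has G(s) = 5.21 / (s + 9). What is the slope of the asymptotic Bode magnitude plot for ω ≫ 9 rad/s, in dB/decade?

With 0 zeros and 1 pole, the high-frequency asymptotic slope is 20 × (0 − 1) = -20 dB/decade.

-20 dB/decade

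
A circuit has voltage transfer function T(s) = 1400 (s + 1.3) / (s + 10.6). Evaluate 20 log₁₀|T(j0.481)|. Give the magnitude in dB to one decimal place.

45.2 dB

|j0.481 + 1.3| = √(0.481² + 1.3²) = 1.386
|j0.481 + 10.6| = √(0.481² + 10.6²) = 10.61
|T(j0.481)| = 1400 × 1.386 / 10.61 = 182.89
20 log₁₀(182.89) = 45.24 dB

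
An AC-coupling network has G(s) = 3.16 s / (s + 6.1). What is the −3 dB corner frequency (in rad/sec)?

For a single-pole high-pass, the −3 dB point is at the pole: ω = 6.1 rad/sec.

6.1 rad/sec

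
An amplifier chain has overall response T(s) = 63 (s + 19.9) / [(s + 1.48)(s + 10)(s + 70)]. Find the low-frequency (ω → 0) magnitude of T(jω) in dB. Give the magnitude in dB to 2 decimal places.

1.66 dB

T(0) = 63 × 19.9 / (1.48 × 10 × 70) = 1.2101
20 log₁₀(1.2101) = 1.657 dB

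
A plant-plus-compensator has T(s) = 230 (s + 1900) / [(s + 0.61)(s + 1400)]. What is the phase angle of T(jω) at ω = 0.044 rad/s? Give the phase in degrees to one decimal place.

-4.1 deg

∠(j0.044 + 1900) = arctan(0.044/1900) = 0.00°
∠(j0.044 + 0.61) = arctan(0.044/0.61) = 4.13°
∠(j0.044 + 1400) = arctan(0.044/1400) = 0.00°
∠T(j0.044) = 0.00° − (4.13° + 0.00°) = -4.13°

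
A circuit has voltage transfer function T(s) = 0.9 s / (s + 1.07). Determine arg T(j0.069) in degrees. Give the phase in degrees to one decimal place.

86.3 deg

∠(j0.069) = 90.00°
∠(j0.069 + 1.07) = arctan(0.069/1.07) = 3.69°
∠T(j0.069) = 90.00° − 3.69° = 86.31°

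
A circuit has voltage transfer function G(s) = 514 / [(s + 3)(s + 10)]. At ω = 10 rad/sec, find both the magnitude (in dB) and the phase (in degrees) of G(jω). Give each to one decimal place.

|G| = 10.8 dB, ∠G = -118.3 deg

|j10 + 3| = √(10² + 3²) = 10.44
|j10 + 10| = √(10² + 10²) = 14.14
|G(j10)| = 514 / (10.44 × 14.14) = 3.4812
20 log₁₀(3.4812) = 10.83 dB
∠(j10 + 3) = arctan(10/3) = 73.30°
∠(j10 + 10) = arctan(10/10) = 45.00°
∠G(j10) = − (73.30° + 45.00°) = -118.30°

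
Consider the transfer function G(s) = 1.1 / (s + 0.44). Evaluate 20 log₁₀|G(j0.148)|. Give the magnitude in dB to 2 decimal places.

7.49 dB

|j0.148 + 0.44| = √(0.148² + 0.44²) = 0.4642
|G(j0.148)| = 1.1 / 0.4642 = 2.3695
20 log₁₀(2.3695) = 7.493 dB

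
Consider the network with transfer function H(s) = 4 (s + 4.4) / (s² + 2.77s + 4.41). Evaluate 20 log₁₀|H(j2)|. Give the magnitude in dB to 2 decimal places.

10.83 dB

|j2 + 4.4| = √(2² + 4.4²) = 4.833
|(j2)² + 2.77(j2) + 4.41| = |0.41 + j5.54| = 5.555
|H(j2)| = 4 × 4.833 / 5.555 = 3.4802
20 log₁₀(3.4802) = 10.832 dB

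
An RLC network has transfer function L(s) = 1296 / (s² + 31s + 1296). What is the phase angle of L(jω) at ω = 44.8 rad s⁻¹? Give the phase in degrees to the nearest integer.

-117°

∠[(j44.8)² + 31(j44.8) + 1296] = ∠[-711.04 + j1388.8] = 117.11°
∠L(j44.8) = −117.11° = -117.11°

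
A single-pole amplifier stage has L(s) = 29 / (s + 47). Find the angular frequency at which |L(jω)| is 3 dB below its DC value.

47 rad/sec

For a single-pole low-pass, the −3 dB point is at the pole: ω = 47 rad/sec.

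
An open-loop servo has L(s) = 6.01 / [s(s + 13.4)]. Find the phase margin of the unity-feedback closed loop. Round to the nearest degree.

Gain crossover: |L(jω)| = 1 at ω ≈ 0.448 rad/s.
∠L(j0.448) = −90° − arctan(0.448/13.4) ≈ -91.92°
PM = 180° + (-91.92°) = 88.08°

88°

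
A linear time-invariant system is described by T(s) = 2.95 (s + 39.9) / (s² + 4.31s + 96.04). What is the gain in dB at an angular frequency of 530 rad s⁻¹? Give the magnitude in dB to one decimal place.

|j530 + 39.9| = √(530² + 39.9²) = 531.5
|(j530)² + 4.31(j530) + 96.04| = |-2.808e+05 + j2284.3| = 2.808e+05
|T(j530)| = 2.95 × 531.5 / 2.808e+05 = 0.0055835
20 log₁₀(0.0055835) = -45.06 dB

-45.1 dB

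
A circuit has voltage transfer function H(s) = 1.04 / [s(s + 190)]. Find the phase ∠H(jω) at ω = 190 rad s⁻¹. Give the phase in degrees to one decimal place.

-135.0°

∠(j190 + 190) = arctan(190/190) = 45.00°
∠(j190) = 90.00°
∠H(j190) = − (45.00° + 90.00°) = -135.00°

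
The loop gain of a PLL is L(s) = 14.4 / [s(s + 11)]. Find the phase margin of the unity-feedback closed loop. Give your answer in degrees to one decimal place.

Gain crossover: |L(jω)| = 1 at ω ≈ 1.3 rad/s.
∠L(j1.3) = −90° − arctan(1.3/11) ≈ -96.74°
PM = 180° + (-96.74°) = 83.26°

83.3°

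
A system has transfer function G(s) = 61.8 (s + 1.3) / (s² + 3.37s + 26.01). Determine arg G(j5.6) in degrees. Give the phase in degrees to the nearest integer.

∠(j5.6 + 1.3) = arctan(5.6/1.3) = 76.93°
∠[(j5.6)² + 3.37(j5.6) + 26.01] = ∠[-5.35 + j18.872] = 105.83°
∠G(j5.6) = 76.93° − 105.83° = -28.90°

-29°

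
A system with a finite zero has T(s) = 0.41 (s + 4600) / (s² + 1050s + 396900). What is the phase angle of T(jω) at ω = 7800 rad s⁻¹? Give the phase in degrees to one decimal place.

∠(j7800 + 4600) = arctan(7800/4600) = 59.47°
∠[(j7800)² + 1050(j7800) + 396900] = ∠[-6.0443e+07 + j8.19e+06] = 172.28°
∠T(j7800) = 59.47° − 172.28° = -112.81°

-112.8°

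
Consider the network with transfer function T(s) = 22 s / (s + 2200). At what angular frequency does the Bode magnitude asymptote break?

2200 rad s⁻¹

The single real pole at s = −2200 gives a corner at ω = 2200 rad s⁻¹.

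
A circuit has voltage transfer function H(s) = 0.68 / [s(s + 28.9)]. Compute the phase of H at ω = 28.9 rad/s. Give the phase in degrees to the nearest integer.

∠(j28.9 + 28.9) = arctan(28.9/28.9) = 45.00°
∠(j28.9) = 90.00°
∠H(j28.9) = − (45.00° + 90.00°) = -135.00°

-135°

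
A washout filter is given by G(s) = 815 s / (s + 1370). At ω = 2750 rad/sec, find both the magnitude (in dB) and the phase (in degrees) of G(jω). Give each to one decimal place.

|j2750| = 2750
|j2750 + 1370| = √(2750² + 1370²) = 3072
|G(j2750)| = 815 × 2750 / 3072 = 729.49
20 log₁₀(729.49) = 57.26 dB
∠(j2750) = 90.00°
∠(j2750 + 1370) = arctan(2750/1370) = 63.52°
∠G(j2750) = 90.00° − 63.52° = 26.48°

|G| = 57.3 dB, ∠G = 26.5°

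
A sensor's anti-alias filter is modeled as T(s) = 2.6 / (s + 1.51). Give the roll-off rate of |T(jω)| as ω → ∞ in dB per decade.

-20 dB/decade

With 0 zeros and 1 pole, the high-frequency asymptotic slope is 20 × (0 − 1) = -20 dB/decade.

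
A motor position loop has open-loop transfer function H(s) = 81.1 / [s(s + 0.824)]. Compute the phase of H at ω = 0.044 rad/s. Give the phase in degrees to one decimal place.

-93.1 deg

∠(j0.044 + 0.824) = arctan(0.044/0.824) = 3.06°
∠(j0.044) = 90.00°
∠H(j0.044) = − (3.06° + 90.00°) = -93.06°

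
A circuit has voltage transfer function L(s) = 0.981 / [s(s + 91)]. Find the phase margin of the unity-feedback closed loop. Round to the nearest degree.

90°

Gain crossover: |L(jω)| = 1 at ω ≈ 0.0108 rad/sec.
∠L(j0.0108) = −90° − arctan(0.0108/91) ≈ -90.01°
PM = 180° + (-90.01°) = 89.99°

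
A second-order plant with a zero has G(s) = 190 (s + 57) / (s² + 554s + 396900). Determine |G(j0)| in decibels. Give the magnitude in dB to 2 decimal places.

-31.28 dB

G(0) = 190 × 57 / 396900 = 0.027286
20 log₁₀(0.027286) = -31.281 dB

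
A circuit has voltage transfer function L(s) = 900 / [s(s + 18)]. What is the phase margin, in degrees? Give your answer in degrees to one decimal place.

33.3°

Gain crossover: |L(jω)| = 1 at ω ≈ 27.4 rad/s.
∠L(j27.4) = −90° − arctan(27.4/18) ≈ -146.73°
PM = 180° + (-146.73°) = 33.27°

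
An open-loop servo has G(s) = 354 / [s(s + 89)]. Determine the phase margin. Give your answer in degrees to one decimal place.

Gain crossover: |G(jω)| = 1 at ω ≈ 3.97 rad s⁻¹.
∠G(j3.97) = −90° − arctan(3.97/89) ≈ -92.56°
PM = 180° + (-92.56°) = 87.44°

87.4 deg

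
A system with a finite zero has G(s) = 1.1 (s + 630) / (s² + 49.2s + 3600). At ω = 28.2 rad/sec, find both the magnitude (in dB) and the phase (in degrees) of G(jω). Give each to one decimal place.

|j28.2 + 630| = √(28.2² + 630²) = 630.6
|(j28.2)² + 49.2(j28.2) + 3600| = |2804.8 + j1387.4| = 3129
|G(j28.2)| = 1.1 × 630.6 / 3129 = 0.22169
20 log₁₀(0.22169) = -13.09 dB
∠(j28.2 + 630) = arctan(28.2/630) = 2.56°
∠[(j28.2)² + 49.2(j28.2) + 3600] = ∠[2804.8 + j1387.4] = 26.32°
∠G(j28.2) = 2.56° − 26.32° = -23.76°

|G| = -13.1 dB, ∠G = -23.8 deg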